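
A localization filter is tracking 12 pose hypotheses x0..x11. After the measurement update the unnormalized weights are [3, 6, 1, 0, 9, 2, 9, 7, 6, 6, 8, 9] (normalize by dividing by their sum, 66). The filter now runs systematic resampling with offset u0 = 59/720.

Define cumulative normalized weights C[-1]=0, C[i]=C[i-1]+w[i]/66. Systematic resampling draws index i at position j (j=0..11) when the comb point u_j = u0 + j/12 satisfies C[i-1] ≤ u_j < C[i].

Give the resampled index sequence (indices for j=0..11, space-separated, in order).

1 4 4 6 6 7 8 9 10 10 11 11

C = [1/22, 3/22, 5/33, 5/33, 19/66, 7/22, 5/11, 37/66, 43/66, 49/66, 19/22, 1]
j=0: u_0=59/720 ∈ [1/22, 3/22) → index 1
j=1: u_1=119/720 ∈ [5/33, 19/66) → index 4
j=2: u_2=179/720 ∈ [5/33, 19/66) → index 4
j=3: u_3=239/720 ∈ [7/22, 5/11) → index 6
j=4: u_4=299/720 ∈ [7/22, 5/11) → index 6
j=5: u_5=359/720 ∈ [5/11, 37/66) → index 7
j=6: u_6=419/720 ∈ [37/66, 43/66) → index 8
j=7: u_7=479/720 ∈ [43/66, 49/66) → index 9
j=8: u_8=539/720 ∈ [49/66, 19/22) → index 10
j=9: u_9=599/720 ∈ [49/66, 19/22) → index 10
j=10: u_10=659/720 ∈ [19/22, 1) → index 11
j=11: u_11=719/720 ∈ [19/22, 1) → index 11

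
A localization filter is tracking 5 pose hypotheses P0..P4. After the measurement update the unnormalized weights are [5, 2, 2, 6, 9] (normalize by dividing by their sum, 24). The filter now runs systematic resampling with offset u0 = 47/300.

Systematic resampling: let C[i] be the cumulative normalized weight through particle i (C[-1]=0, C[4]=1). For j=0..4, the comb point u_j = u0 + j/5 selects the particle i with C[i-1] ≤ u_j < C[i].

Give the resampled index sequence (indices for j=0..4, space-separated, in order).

C = [5/24, 7/24, 3/8, 5/8, 1]
j=0: u_0=47/300 ∈ [0, 5/24) → index 0
j=1: u_1=107/300 ∈ [7/24, 3/8) → index 2
j=2: u_2=167/300 ∈ [3/8, 5/8) → index 3
j=3: u_3=227/300 ∈ [5/8, 1) → index 4
j=4: u_4=287/300 ∈ [5/8, 1) → index 4

0 2 3 4 4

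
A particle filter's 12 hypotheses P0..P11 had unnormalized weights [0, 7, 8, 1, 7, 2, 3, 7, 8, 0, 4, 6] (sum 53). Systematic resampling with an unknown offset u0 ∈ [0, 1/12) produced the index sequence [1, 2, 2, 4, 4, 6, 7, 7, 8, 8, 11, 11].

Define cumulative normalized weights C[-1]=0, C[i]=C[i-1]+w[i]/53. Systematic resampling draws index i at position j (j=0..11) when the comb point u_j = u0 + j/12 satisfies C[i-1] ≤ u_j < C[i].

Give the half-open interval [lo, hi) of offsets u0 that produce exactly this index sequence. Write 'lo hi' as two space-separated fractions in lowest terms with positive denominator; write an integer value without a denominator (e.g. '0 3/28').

35/636 13/212

C = [0, 7/53, 15/53, 16/53, 23/53, 25/53, 28/53, 35/53, 43/53, 43/53, 47/53, 1]
j=0 picked index 1: u0 ∈ [0, 7/53)
j=1 picked index 2: u0 ∈ [31/636, 127/636)
j=2 picked index 2: u0 ∈ [-11/318, 37/318)
j=3 picked index 4: u0 ∈ [11/212, 39/212)
j=4 picked index 4: u0 ∈ [-5/159, 16/159)
j=5 picked index 6: u0 ∈ [35/636, 71/636)
j=6 picked index 7: u0 ∈ [3/106, 17/106)
j=7 picked index 7: u0 ∈ [-35/636, 49/636)
j=8 picked index 8: u0 ∈ [-1/159, 23/159)
j=9 picked index 8: u0 ∈ [-19/212, 13/212)
j=10 picked index 11: u0 ∈ [17/318, 1/6)
j=11 picked index 11: u0 ∈ [-19/636, 1/12)
intersection: [35/636, 13/212)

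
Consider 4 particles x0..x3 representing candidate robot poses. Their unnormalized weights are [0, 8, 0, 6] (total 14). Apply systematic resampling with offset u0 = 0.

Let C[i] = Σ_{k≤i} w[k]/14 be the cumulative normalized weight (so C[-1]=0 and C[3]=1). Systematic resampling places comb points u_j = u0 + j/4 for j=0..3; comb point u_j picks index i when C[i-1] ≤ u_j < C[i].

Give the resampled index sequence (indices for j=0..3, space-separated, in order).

C = [0, 4/7, 4/7, 1]
j=0: u_0=0 ∈ [0, 4/7) → index 1
j=1: u_1=1/4 ∈ [0, 4/7) → index 1
j=2: u_2=1/2 ∈ [0, 4/7) → index 1
j=3: u_3=3/4 ∈ [4/7, 1) → index 3

1 1 1 3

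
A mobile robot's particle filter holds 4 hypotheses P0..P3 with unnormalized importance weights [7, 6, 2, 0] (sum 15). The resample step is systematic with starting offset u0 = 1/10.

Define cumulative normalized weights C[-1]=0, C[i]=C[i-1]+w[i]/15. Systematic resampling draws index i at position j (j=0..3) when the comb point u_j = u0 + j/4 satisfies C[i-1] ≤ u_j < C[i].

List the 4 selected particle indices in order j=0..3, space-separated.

0 0 1 1

C = [7/15, 13/15, 1, 1]
j=0: u_0=1/10 ∈ [0, 7/15) → index 0
j=1: u_1=7/20 ∈ [0, 7/15) → index 0
j=2: u_2=3/5 ∈ [7/15, 13/15) → index 1
j=3: u_3=17/20 ∈ [7/15, 13/15) → index 1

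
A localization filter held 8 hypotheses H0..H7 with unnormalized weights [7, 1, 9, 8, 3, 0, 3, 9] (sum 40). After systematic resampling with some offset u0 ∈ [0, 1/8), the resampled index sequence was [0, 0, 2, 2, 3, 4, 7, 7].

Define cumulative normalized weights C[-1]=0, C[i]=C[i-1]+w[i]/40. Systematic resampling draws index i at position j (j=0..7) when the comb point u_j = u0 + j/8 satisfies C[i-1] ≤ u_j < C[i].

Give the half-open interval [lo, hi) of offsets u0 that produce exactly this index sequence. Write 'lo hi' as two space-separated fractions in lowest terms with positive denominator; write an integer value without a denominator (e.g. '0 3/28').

C = [7/40, 1/5, 17/40, 5/8, 7/10, 7/10, 31/40, 1]
j=0 picked index 0: u0 ∈ [0, 7/40)
j=1 picked index 0: u0 ∈ [-1/8, 1/20)
j=2 picked index 2: u0 ∈ [-1/20, 7/40)
j=3 picked index 2: u0 ∈ [-7/40, 1/20)
j=4 picked index 3: u0 ∈ [-3/40, 1/8)
j=5 picked index 4: u0 ∈ [0, 3/40)
j=6 picked index 7: u0 ∈ [1/40, 1/4)
j=7 picked index 7: u0 ∈ [-1/10, 1/8)
intersection: [1/40, 1/20)

1/40 1/20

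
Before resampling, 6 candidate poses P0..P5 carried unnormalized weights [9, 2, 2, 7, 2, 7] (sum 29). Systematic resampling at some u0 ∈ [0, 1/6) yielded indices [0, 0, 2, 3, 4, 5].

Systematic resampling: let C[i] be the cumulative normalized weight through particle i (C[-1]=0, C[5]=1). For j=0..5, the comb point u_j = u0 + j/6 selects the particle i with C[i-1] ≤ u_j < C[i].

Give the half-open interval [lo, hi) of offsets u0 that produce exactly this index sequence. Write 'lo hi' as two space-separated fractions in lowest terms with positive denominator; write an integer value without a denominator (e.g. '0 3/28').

4/87 8/87

C = [9/29, 11/29, 13/29, 20/29, 22/29, 1]
j=0 picked index 0: u0 ∈ [0, 9/29)
j=1 picked index 0: u0 ∈ [-1/6, 25/174)
j=2 picked index 2: u0 ∈ [4/87, 10/87)
j=3 picked index 3: u0 ∈ [-3/58, 11/58)
j=4 picked index 4: u0 ∈ [2/87, 8/87)
j=5 picked index 5: u0 ∈ [-13/174, 1/6)
intersection: [4/87, 8/87)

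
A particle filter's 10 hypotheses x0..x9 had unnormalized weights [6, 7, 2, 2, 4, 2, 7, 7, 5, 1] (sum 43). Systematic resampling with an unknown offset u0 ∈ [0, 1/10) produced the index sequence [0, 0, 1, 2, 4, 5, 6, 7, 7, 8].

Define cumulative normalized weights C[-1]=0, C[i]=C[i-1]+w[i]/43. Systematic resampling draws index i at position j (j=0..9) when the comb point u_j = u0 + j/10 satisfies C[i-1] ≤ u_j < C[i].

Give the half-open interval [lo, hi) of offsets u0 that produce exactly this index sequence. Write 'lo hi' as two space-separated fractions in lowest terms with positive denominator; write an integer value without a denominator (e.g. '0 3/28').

C = [6/43, 13/43, 15/43, 17/43, 21/43, 23/43, 30/43, 37/43, 42/43, 1]
j=0 picked index 0: u0 ∈ [0, 6/43)
j=1 picked index 0: u0 ∈ [-1/10, 17/430)
j=2 picked index 1: u0 ∈ [-13/215, 22/215)
j=3 picked index 2: u0 ∈ [1/430, 21/430)
j=4 picked index 4: u0 ∈ [-1/215, 19/215)
j=5 picked index 5: u0 ∈ [-1/86, 3/86)
j=6 picked index 6: u0 ∈ [-14/215, 21/215)
j=7 picked index 7: u0 ∈ [-1/430, 69/430)
j=8 picked index 7: u0 ∈ [-22/215, 13/215)
j=9 picked index 8: u0 ∈ [-17/430, 33/430)
intersection: [1/430, 3/86)

1/430 3/86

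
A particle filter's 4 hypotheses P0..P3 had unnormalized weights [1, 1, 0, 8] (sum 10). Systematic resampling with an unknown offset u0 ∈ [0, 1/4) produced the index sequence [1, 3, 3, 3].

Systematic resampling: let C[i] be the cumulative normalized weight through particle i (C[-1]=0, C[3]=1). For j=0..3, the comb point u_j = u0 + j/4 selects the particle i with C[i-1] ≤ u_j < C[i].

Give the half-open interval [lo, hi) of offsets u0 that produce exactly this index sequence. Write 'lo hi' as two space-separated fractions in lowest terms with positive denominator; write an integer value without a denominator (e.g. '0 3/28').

C = [1/10, 1/5, 1/5, 1]
j=0 picked index 1: u0 ∈ [1/10, 1/5)
j=1 picked index 3: u0 ∈ [-1/20, 3/4)
j=2 picked index 3: u0 ∈ [-3/10, 1/2)
j=3 picked index 3: u0 ∈ [-11/20, 1/4)
intersection: [1/10, 1/5)

1/10 1/5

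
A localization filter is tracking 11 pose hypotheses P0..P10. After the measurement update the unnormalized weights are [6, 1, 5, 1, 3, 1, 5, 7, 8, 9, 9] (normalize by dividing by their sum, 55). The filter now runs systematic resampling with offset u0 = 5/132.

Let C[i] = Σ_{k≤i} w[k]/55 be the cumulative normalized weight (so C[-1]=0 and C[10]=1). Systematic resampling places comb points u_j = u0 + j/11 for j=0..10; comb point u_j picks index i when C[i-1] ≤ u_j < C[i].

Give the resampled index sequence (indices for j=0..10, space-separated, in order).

C = [6/55, 7/55, 12/55, 13/55, 16/55, 17/55, 2/5, 29/55, 37/55, 46/55, 1]
j=0: u_0=5/132 ∈ [0, 6/55) → index 0
j=1: u_1=17/132 ∈ [7/55, 12/55) → index 2
j=2: u_2=29/132 ∈ [12/55, 13/55) → index 3
j=3: u_3=41/132 ∈ [17/55, 2/5) → index 6
j=4: u_4=53/132 ∈ [2/5, 29/55) → index 7
j=5: u_5=65/132 ∈ [2/5, 29/55) → index 7
j=6: u_6=7/12 ∈ [29/55, 37/55) → index 8
j=7: u_7=89/132 ∈ [37/55, 46/55) → index 9
j=8: u_8=101/132 ∈ [37/55, 46/55) → index 9
j=9: u_9=113/132 ∈ [46/55, 1) → index 10
j=10: u_10=125/132 ∈ [46/55, 1) → index 10

0 2 3 6 7 7 8 9 9 10 10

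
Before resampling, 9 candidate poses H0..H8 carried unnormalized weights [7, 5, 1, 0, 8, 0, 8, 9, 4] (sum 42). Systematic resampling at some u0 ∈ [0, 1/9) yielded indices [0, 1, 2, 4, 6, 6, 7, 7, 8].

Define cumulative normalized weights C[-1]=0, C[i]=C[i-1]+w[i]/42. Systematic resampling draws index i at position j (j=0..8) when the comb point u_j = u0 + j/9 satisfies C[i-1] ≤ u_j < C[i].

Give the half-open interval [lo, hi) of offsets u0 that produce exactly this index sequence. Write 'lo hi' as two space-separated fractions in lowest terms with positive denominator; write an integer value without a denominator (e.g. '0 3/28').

C = [1/6, 2/7, 13/42, 13/42, 1/2, 1/2, 29/42, 19/21, 1]
j=0 picked index 0: u0 ∈ [0, 1/6)
j=1 picked index 1: u0 ∈ [1/18, 11/63)
j=2 picked index 2: u0 ∈ [4/63, 11/126)
j=3 picked index 4: u0 ∈ [-1/42, 1/6)
j=4 picked index 6: u0 ∈ [1/18, 31/126)
j=5 picked index 6: u0 ∈ [-1/18, 17/126)
j=6 picked index 7: u0 ∈ [1/42, 5/21)
j=7 picked index 7: u0 ∈ [-11/126, 8/63)
j=8 picked index 8: u0 ∈ [1/63, 1/9)
intersection: [4/63, 11/126)

4/63 11/126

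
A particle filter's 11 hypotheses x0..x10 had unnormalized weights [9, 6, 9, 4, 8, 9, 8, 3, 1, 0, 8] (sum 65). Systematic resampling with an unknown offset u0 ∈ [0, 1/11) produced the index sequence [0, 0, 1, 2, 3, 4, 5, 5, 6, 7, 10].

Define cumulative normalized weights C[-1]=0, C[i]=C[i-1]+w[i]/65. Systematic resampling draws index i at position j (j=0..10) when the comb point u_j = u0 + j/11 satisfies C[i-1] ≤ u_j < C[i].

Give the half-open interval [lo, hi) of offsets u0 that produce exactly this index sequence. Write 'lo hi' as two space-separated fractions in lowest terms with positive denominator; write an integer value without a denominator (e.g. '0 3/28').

C = [9/65, 3/13, 24/65, 28/65, 36/65, 9/13, 53/65, 56/65, 57/65, 57/65, 1]
j=0 picked index 0: u0 ∈ [0, 9/65)
j=1 picked index 0: u0 ∈ [-1/11, 34/715)
j=2 picked index 1: u0 ∈ [-31/715, 7/143)
j=3 picked index 2: u0 ∈ [-6/143, 69/715)
j=4 picked index 3: u0 ∈ [4/715, 48/715)
j=5 picked index 4: u0 ∈ [-17/715, 71/715)
j=6 picked index 5: u0 ∈ [6/715, 21/143)
j=7 picked index 5: u0 ∈ [-59/715, 8/143)
j=8 picked index 6: u0 ∈ [-5/143, 63/715)
j=9 picked index 7: u0 ∈ [-2/715, 31/715)
j=10 picked index 10: u0 ∈ [-23/715, 1/11)
intersection: [6/715, 31/715)

6/715 31/715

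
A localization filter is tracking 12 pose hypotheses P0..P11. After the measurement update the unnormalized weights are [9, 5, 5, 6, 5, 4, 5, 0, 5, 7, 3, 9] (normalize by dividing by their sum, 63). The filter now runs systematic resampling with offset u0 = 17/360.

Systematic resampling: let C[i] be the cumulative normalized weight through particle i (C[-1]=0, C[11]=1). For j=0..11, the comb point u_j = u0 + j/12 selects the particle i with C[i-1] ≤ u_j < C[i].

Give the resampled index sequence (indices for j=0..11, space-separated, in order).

C = [1/7, 2/9, 19/63, 25/63, 10/21, 34/63, 13/21, 13/21, 44/63, 17/21, 6/7, 1]
j=0: u_0=17/360 ∈ [0, 1/7) → index 0
j=1: u_1=47/360 ∈ [0, 1/7) → index 0
j=2: u_2=77/360 ∈ [1/7, 2/9) → index 1
j=3: u_3=107/360 ∈ [2/9, 19/63) → index 2
j=4: u_4=137/360 ∈ [19/63, 25/63) → index 3
j=5: u_5=167/360 ∈ [25/63, 10/21) → index 4
j=6: u_6=197/360 ∈ [34/63, 13/21) → index 6
j=7: u_7=227/360 ∈ [13/21, 44/63) → index 8
j=8: u_8=257/360 ∈ [44/63, 17/21) → index 9
j=9: u_9=287/360 ∈ [44/63, 17/21) → index 9
j=10: u_10=317/360 ∈ [6/7, 1) → index 11
j=11: u_11=347/360 ∈ [6/7, 1) → index 11

0 0 1 2 3 4 6 8 9 9 11 11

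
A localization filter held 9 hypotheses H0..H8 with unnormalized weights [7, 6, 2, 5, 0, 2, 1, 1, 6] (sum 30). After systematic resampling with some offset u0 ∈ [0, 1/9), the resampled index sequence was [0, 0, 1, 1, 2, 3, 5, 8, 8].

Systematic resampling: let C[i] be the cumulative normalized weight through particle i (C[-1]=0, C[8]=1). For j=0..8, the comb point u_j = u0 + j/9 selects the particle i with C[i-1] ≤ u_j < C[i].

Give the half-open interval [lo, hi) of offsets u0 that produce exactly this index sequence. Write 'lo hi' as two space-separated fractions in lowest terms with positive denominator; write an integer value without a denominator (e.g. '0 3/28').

1/45 1/18

C = [7/30, 13/30, 1/2, 2/3, 2/3, 11/15, 23/30, 4/5, 1]
j=0 picked index 0: u0 ∈ [0, 7/30)
j=1 picked index 0: u0 ∈ [-1/9, 11/90)
j=2 picked index 1: u0 ∈ [1/90, 19/90)
j=3 picked index 1: u0 ∈ [-1/10, 1/10)
j=4 picked index 2: u0 ∈ [-1/90, 1/18)
j=5 picked index 3: u0 ∈ [-1/18, 1/9)
j=6 picked index 5: u0 ∈ [0, 1/15)
j=7 picked index 8: u0 ∈ [1/45, 2/9)
j=8 picked index 8: u0 ∈ [-4/45, 1/9)
intersection: [1/45, 1/18)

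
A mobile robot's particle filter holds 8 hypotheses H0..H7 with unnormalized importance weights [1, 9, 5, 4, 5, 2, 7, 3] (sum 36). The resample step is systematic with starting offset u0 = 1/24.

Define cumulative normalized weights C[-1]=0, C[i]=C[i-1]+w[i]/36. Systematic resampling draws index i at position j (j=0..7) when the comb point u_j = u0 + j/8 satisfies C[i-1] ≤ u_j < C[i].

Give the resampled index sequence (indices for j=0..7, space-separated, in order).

1 1 2 3 4 5 6 7

C = [1/36, 5/18, 5/12, 19/36, 2/3, 13/18, 11/12, 1]
j=0: u_0=1/24 ∈ [1/36, 5/18) → index 1
j=1: u_1=1/6 ∈ [1/36, 5/18) → index 1
j=2: u_2=7/24 ∈ [5/18, 5/12) → index 2
j=3: u_3=5/12 ∈ [5/12, 19/36) → index 3
j=4: u_4=13/24 ∈ [19/36, 2/3) → index 4
j=5: u_5=2/3 ∈ [2/3, 13/18) → index 5
j=6: u_6=19/24 ∈ [13/18, 11/12) → index 6
j=7: u_7=11/12 ∈ [11/12, 1) → index 7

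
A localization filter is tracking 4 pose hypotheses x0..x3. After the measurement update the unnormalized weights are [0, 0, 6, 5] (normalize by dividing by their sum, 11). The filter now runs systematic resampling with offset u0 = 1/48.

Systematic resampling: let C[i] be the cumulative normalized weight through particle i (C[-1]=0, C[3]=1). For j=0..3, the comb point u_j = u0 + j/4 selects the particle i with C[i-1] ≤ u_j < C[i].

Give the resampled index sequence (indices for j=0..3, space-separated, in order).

2 2 2 3

C = [0, 0, 6/11, 1]
j=0: u_0=1/48 ∈ [0, 6/11) → index 2
j=1: u_1=13/48 ∈ [0, 6/11) → index 2
j=2: u_2=25/48 ∈ [0, 6/11) → index 2
j=3: u_3=37/48 ∈ [6/11, 1) → index 3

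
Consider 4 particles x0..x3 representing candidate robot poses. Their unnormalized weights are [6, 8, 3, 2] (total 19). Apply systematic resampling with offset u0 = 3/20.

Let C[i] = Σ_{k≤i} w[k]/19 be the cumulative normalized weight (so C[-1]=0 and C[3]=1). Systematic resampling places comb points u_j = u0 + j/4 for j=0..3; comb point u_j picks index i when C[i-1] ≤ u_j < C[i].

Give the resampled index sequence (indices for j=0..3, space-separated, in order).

C = [6/19, 14/19, 17/19, 1]
j=0: u_0=3/20 ∈ [0, 6/19) → index 0
j=1: u_1=2/5 ∈ [6/19, 14/19) → index 1
j=2: u_2=13/20 ∈ [6/19, 14/19) → index 1
j=3: u_3=9/10 ∈ [17/19, 1) → index 3

0 1 1 3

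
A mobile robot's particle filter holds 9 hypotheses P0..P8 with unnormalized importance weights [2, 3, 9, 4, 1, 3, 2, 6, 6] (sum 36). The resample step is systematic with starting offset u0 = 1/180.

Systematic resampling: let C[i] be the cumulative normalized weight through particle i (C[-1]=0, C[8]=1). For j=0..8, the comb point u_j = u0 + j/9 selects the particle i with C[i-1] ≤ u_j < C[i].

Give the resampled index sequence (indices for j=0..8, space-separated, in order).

0 1 2 2 3 5 7 7 8

C = [1/18, 5/36, 7/18, 1/2, 19/36, 11/18, 2/3, 5/6, 1]
j=0: u_0=1/180 ∈ [0, 1/18) → index 0
j=1: u_1=7/60 ∈ [1/18, 5/36) → index 1
j=2: u_2=41/180 ∈ [5/36, 7/18) → index 2
j=3: u_3=61/180 ∈ [5/36, 7/18) → index 2
j=4: u_4=9/20 ∈ [7/18, 1/2) → index 3
j=5: u_5=101/180 ∈ [19/36, 11/18) → index 5
j=6: u_6=121/180 ∈ [2/3, 5/6) → index 7
j=7: u_7=47/60 ∈ [2/3, 5/6) → index 7
j=8: u_8=161/180 ∈ [5/6, 1) → index 8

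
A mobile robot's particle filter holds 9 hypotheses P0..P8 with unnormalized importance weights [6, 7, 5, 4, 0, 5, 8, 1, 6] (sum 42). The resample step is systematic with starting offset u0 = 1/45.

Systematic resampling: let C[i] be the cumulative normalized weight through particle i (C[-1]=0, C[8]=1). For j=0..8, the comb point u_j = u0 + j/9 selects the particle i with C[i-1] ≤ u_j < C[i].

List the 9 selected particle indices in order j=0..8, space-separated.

0 0 1 2 3 5 6 6 8

C = [1/7, 13/42, 3/7, 11/21, 11/21, 9/14, 5/6, 6/7, 1]
j=0: u_0=1/45 ∈ [0, 1/7) → index 0
j=1: u_1=2/15 ∈ [0, 1/7) → index 0
j=2: u_2=11/45 ∈ [1/7, 13/42) → index 1
j=3: u_3=16/45 ∈ [13/42, 3/7) → index 2
j=4: u_4=7/15 ∈ [3/7, 11/21) → index 3
j=5: u_5=26/45 ∈ [11/21, 9/14) → index 5
j=6: u_6=31/45 ∈ [9/14, 5/6) → index 6
j=7: u_7=4/5 ∈ [9/14, 5/6) → index 6
j=8: u_8=41/45 ∈ [6/7, 1) → index 8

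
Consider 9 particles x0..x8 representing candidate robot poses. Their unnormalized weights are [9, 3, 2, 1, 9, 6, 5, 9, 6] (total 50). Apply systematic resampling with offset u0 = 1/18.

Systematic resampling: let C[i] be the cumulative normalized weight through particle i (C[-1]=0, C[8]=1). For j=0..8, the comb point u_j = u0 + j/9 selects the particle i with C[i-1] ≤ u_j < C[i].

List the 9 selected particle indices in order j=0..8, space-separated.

C = [9/50, 6/25, 7/25, 3/10, 12/25, 3/5, 7/10, 22/25, 1]
j=0: u_0=1/18 ∈ [0, 9/50) → index 0
j=1: u_1=1/6 ∈ [0, 9/50) → index 0
j=2: u_2=5/18 ∈ [6/25, 7/25) → index 2
j=3: u_3=7/18 ∈ [3/10, 12/25) → index 4
j=4: u_4=1/2 ∈ [12/25, 3/5) → index 5
j=5: u_5=11/18 ∈ [3/5, 7/10) → index 6
j=6: u_6=13/18 ∈ [7/10, 22/25) → index 7
j=7: u_7=5/6 ∈ [7/10, 22/25) → index 7
j=8: u_8=17/18 ∈ [22/25, 1) → index 8

0 0 2 4 5 6 7 7 8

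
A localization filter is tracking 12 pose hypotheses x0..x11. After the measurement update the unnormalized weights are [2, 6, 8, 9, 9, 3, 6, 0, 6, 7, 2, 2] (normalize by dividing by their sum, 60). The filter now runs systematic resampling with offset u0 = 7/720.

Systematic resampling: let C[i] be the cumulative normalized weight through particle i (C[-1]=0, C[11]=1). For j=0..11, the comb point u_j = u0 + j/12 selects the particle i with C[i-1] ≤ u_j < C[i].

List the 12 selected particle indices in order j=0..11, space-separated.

0 1 2 2 3 4 4 5 6 8 9 9

C = [1/30, 2/15, 4/15, 5/12, 17/30, 37/60, 43/60, 43/60, 49/60, 14/15, 29/30, 1]
j=0: u_0=7/720 ∈ [0, 1/30) → index 0
j=1: u_1=67/720 ∈ [1/30, 2/15) → index 1
j=2: u_2=127/720 ∈ [2/15, 4/15) → index 2
j=3: u_3=187/720 ∈ [2/15, 4/15) → index 2
j=4: u_4=247/720 ∈ [4/15, 5/12) → index 3
j=5: u_5=307/720 ∈ [5/12, 17/30) → index 4
j=6: u_6=367/720 ∈ [5/12, 17/30) → index 4
j=7: u_7=427/720 ∈ [17/30, 37/60) → index 5
j=8: u_8=487/720 ∈ [37/60, 43/60) → index 6
j=9: u_9=547/720 ∈ [43/60, 49/60) → index 8
j=10: u_10=607/720 ∈ [49/60, 14/15) → index 9
j=11: u_11=667/720 ∈ [49/60, 14/15) → index 9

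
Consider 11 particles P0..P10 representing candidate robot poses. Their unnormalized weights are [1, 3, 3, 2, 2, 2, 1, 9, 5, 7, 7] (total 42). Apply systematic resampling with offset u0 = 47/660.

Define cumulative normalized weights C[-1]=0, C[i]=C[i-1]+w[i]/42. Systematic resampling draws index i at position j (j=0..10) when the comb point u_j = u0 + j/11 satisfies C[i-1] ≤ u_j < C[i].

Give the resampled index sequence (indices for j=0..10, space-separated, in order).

C = [1/42, 2/21, 1/6, 3/14, 11/42, 13/42, 1/3, 23/42, 2/3, 5/6, 1]
j=0: u_0=47/660 ∈ [1/42, 2/21) → index 1
j=1: u_1=107/660 ∈ [2/21, 1/6) → index 2
j=2: u_2=167/660 ∈ [3/14, 11/42) → index 4
j=3: u_3=227/660 ∈ [1/3, 23/42) → index 7
j=4: u_4=287/660 ∈ [1/3, 23/42) → index 7
j=5: u_5=347/660 ∈ [1/3, 23/42) → index 7
j=6: u_6=37/60 ∈ [23/42, 2/3) → index 8
j=7: u_7=467/660 ∈ [2/3, 5/6) → index 9
j=8: u_8=527/660 ∈ [2/3, 5/6) → index 9
j=9: u_9=587/660 ∈ [5/6, 1) → index 10
j=10: u_10=647/660 ∈ [5/6, 1) → index 10

1 2 4 7 7 7 8 9 9 10 10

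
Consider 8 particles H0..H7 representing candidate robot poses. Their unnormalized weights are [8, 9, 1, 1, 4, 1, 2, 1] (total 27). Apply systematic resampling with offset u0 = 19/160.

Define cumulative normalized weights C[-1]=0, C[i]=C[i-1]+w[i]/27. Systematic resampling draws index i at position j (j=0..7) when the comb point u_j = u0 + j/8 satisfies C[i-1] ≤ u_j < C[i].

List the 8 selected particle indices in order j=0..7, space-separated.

0 0 1 1 1 4 5 7

C = [8/27, 17/27, 2/3, 19/27, 23/27, 8/9, 26/27, 1]
j=0: u_0=19/160 ∈ [0, 8/27) → index 0
j=1: u_1=39/160 ∈ [0, 8/27) → index 0
j=2: u_2=59/160 ∈ [8/27, 17/27) → index 1
j=3: u_3=79/160 ∈ [8/27, 17/27) → index 1
j=4: u_4=99/160 ∈ [8/27, 17/27) → index 1
j=5: u_5=119/160 ∈ [19/27, 23/27) → index 4
j=6: u_6=139/160 ∈ [23/27, 8/9) → index 5
j=7: u_7=159/160 ∈ [26/27, 1) → index 7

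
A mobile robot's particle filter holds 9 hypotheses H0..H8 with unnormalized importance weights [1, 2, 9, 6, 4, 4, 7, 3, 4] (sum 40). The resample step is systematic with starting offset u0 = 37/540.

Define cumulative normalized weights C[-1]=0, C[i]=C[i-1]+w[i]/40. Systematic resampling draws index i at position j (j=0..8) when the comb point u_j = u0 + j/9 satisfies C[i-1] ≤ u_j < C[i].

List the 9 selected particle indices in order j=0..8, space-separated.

C = [1/40, 3/40, 3/10, 9/20, 11/20, 13/20, 33/40, 9/10, 1]
j=0: u_0=37/540 ∈ [1/40, 3/40) → index 1
j=1: u_1=97/540 ∈ [3/40, 3/10) → index 2
j=2: u_2=157/540 ∈ [3/40, 3/10) → index 2
j=3: u_3=217/540 ∈ [3/10, 9/20) → index 3
j=4: u_4=277/540 ∈ [9/20, 11/20) → index 4
j=5: u_5=337/540 ∈ [11/20, 13/20) → index 5
j=6: u_6=397/540 ∈ [13/20, 33/40) → index 6
j=7: u_7=457/540 ∈ [33/40, 9/10) → index 7
j=8: u_8=517/540 ∈ [9/10, 1) → index 8

1 2 2 3 4 5 6 7 8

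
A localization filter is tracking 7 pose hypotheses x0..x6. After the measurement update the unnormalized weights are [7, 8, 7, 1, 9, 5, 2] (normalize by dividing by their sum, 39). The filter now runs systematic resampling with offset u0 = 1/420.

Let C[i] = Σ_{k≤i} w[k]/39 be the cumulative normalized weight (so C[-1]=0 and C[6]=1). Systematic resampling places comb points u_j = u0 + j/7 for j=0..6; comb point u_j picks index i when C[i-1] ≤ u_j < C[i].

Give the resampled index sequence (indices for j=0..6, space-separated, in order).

0 0 1 2 3 4 5

C = [7/39, 5/13, 22/39, 23/39, 32/39, 37/39, 1]
j=0: u_0=1/420 ∈ [0, 7/39) → index 0
j=1: u_1=61/420 ∈ [0, 7/39) → index 0
j=2: u_2=121/420 ∈ [7/39, 5/13) → index 1
j=3: u_3=181/420 ∈ [5/13, 22/39) → index 2
j=4: u_4=241/420 ∈ [22/39, 23/39) → index 3
j=5: u_5=43/60 ∈ [23/39, 32/39) → index 4
j=6: u_6=361/420 ∈ [32/39, 37/39) → index 5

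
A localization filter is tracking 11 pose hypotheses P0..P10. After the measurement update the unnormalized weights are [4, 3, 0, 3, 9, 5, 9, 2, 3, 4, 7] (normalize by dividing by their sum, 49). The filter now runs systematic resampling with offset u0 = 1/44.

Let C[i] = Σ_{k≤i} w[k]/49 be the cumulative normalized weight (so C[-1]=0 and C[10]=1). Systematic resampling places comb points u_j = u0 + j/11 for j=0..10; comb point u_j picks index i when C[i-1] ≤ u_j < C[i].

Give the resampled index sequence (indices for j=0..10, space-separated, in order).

C = [4/49, 1/7, 1/7, 10/49, 19/49, 24/49, 33/49, 5/7, 38/49, 6/7, 1]
j=0: u_0=1/44 ∈ [0, 4/49) → index 0
j=1: u_1=5/44 ∈ [4/49, 1/7) → index 1
j=2: u_2=9/44 ∈ [10/49, 19/49) → index 4
j=3: u_3=13/44 ∈ [10/49, 19/49) → index 4
j=4: u_4=17/44 ∈ [10/49, 19/49) → index 4
j=5: u_5=21/44 ∈ [19/49, 24/49) → index 5
j=6: u_6=25/44 ∈ [24/49, 33/49) → index 6
j=7: u_7=29/44 ∈ [24/49, 33/49) → index 6
j=8: u_8=3/4 ∈ [5/7, 38/49) → index 8
j=9: u_9=37/44 ∈ [38/49, 6/7) → index 9
j=10: u_10=41/44 ∈ [6/7, 1) → index 10

0 1 4 4 4 5 6 6 8 9 10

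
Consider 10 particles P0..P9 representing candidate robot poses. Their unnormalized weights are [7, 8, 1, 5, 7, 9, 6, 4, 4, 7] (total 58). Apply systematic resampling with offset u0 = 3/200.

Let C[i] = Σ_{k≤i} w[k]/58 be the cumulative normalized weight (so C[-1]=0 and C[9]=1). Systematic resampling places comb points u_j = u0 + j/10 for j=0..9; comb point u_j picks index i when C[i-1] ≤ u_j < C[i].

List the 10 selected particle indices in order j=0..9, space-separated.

C = [7/58, 15/58, 8/29, 21/58, 14/29, 37/58, 43/58, 47/58, 51/58, 1]
j=0: u_0=3/200 ∈ [0, 7/58) → index 0
j=1: u_1=23/200 ∈ [0, 7/58) → index 0
j=2: u_2=43/200 ∈ [7/58, 15/58) → index 1
j=3: u_3=63/200 ∈ [8/29, 21/58) → index 3
j=4: u_4=83/200 ∈ [21/58, 14/29) → index 4
j=5: u_5=103/200 ∈ [14/29, 37/58) → index 5
j=6: u_6=123/200 ∈ [14/29, 37/58) → index 5
j=7: u_7=143/200 ∈ [37/58, 43/58) → index 6
j=8: u_8=163/200 ∈ [47/58, 51/58) → index 8
j=9: u_9=183/200 ∈ [51/58, 1) → index 9

0 0 1 3 4 5 5 6 8 9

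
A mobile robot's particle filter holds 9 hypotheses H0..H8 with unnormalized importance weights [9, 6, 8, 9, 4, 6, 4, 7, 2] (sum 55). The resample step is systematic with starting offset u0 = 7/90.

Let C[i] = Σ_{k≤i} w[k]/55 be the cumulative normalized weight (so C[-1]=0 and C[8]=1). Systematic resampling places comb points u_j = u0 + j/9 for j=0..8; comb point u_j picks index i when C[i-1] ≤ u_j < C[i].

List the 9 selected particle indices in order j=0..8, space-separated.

0 1 2 2 3 4 5 7 8

C = [9/55, 3/11, 23/55, 32/55, 36/55, 42/55, 46/55, 53/55, 1]
j=0: u_0=7/90 ∈ [0, 9/55) → index 0
j=1: u_1=17/90 ∈ [9/55, 3/11) → index 1
j=2: u_2=3/10 ∈ [3/11, 23/55) → index 2
j=3: u_3=37/90 ∈ [3/11, 23/55) → index 2
j=4: u_4=47/90 ∈ [23/55, 32/55) → index 3
j=5: u_5=19/30 ∈ [32/55, 36/55) → index 4
j=6: u_6=67/90 ∈ [36/55, 42/55) → index 5
j=7: u_7=77/90 ∈ [46/55, 53/55) → index 7
j=8: u_8=29/30 ∈ [53/55, 1) → index 8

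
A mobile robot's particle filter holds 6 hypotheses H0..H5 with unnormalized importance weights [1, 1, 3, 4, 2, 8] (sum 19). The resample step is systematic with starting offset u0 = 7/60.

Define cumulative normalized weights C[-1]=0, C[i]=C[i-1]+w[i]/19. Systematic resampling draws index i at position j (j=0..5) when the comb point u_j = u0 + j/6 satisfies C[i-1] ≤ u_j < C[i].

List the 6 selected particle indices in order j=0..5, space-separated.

2 3 3 5 5 5

C = [1/19, 2/19, 5/19, 9/19, 11/19, 1]
j=0: u_0=7/60 ∈ [2/19, 5/19) → index 2
j=1: u_1=17/60 ∈ [5/19, 9/19) → index 3
j=2: u_2=9/20 ∈ [5/19, 9/19) → index 3
j=3: u_3=37/60 ∈ [11/19, 1) → index 5
j=4: u_4=47/60 ∈ [11/19, 1) → index 5
j=5: u_5=19/20 ∈ [11/19, 1) → index 5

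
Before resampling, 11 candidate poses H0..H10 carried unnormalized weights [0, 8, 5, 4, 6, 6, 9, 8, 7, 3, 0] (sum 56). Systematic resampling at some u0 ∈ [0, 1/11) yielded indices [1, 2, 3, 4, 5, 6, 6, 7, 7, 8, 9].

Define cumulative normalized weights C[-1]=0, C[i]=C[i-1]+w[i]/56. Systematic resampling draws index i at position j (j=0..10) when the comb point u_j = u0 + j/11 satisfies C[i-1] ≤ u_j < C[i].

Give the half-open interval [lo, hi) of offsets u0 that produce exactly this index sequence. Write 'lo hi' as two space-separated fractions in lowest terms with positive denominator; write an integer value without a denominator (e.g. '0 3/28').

39/616 1/11

C = [0, 1/7, 13/56, 17/56, 23/56, 29/56, 19/28, 23/28, 53/56, 1, 1]
j=0 picked index 1: u0 ∈ [0, 1/7)
j=1 picked index 2: u0 ∈ [4/77, 87/616)
j=2 picked index 3: u0 ∈ [31/616, 75/616)
j=3 picked index 4: u0 ∈ [19/616, 85/616)
j=4 picked index 5: u0 ∈ [29/616, 95/616)
j=5 picked index 6: u0 ∈ [39/616, 69/308)
j=6 picked index 6: u0 ∈ [-17/616, 41/308)
j=7 picked index 7: u0 ∈ [13/308, 57/308)
j=8 picked index 7: u0 ∈ [-15/308, 29/308)
j=9 picked index 8: u0 ∈ [1/308, 79/616)
j=10 picked index 9: u0 ∈ [23/616, 1/11)
intersection: [39/616, 1/11)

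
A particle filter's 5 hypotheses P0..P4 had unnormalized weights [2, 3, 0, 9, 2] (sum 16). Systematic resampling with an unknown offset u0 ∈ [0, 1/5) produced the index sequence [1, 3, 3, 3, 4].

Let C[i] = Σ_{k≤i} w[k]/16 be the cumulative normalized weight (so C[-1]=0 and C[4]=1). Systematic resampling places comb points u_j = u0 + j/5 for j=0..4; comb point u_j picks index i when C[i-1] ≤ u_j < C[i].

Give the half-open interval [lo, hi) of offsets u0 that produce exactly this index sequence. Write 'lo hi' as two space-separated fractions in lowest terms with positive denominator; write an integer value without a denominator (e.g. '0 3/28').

1/8 1/5

C = [1/8, 5/16, 5/16, 7/8, 1]
j=0 picked index 1: u0 ∈ [1/8, 5/16)
j=1 picked index 3: u0 ∈ [9/80, 27/40)
j=2 picked index 3: u0 ∈ [-7/80, 19/40)
j=3 picked index 3: u0 ∈ [-23/80, 11/40)
j=4 picked index 4: u0 ∈ [3/40, 1/5)
intersection: [1/8, 1/5)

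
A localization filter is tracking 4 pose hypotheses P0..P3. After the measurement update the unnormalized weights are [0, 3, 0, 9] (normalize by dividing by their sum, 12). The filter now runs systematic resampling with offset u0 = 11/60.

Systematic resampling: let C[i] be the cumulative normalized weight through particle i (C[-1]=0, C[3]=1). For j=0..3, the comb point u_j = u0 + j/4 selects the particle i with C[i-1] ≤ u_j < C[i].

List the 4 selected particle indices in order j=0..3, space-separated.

C = [0, 1/4, 1/4, 1]
j=0: u_0=11/60 ∈ [0, 1/4) → index 1
j=1: u_1=13/30 ∈ [1/4, 1) → index 3
j=2: u_2=41/60 ∈ [1/4, 1) → index 3
j=3: u_3=14/15 ∈ [1/4, 1) → index 3

1 3 3 3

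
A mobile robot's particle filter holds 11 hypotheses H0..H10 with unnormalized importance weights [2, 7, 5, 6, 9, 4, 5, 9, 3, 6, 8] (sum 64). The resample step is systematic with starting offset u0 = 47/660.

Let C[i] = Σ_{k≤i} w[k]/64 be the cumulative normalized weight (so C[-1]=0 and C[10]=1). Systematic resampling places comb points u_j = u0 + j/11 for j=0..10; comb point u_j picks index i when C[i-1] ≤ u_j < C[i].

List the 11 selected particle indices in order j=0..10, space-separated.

1 2 3 4 4 6 7 7 9 10 10

C = [1/32, 9/64, 7/32, 5/16, 29/64, 33/64, 19/32, 47/64, 25/32, 7/8, 1]
j=0: u_0=47/660 ∈ [1/32, 9/64) → index 1
j=1: u_1=107/660 ∈ [9/64, 7/32) → index 2
j=2: u_2=167/660 ∈ [7/32, 5/16) → index 3
j=3: u_3=227/660 ∈ [5/16, 29/64) → index 4
j=4: u_4=287/660 ∈ [5/16, 29/64) → index 4
j=5: u_5=347/660 ∈ [33/64, 19/32) → index 6
j=6: u_6=37/60 ∈ [19/32, 47/64) → index 7
j=7: u_7=467/660 ∈ [19/32, 47/64) → index 7
j=8: u_8=527/660 ∈ [25/32, 7/8) → index 9
j=9: u_9=587/660 ∈ [7/8, 1) → index 10
j=10: u_10=647/660 ∈ [7/8, 1) → index 10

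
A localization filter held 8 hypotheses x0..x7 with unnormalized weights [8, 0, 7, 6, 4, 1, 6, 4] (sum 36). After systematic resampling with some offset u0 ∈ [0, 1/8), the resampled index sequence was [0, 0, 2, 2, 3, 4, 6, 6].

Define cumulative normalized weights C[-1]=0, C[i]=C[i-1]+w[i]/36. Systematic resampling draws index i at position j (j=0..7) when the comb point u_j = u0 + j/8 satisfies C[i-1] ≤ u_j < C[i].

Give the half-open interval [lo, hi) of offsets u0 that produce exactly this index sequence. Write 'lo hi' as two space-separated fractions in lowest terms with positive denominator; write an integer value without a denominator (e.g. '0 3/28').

0 1/72

C = [2/9, 2/9, 5/12, 7/12, 25/36, 13/18, 8/9, 1]
j=0 picked index 0: u0 ∈ [0, 2/9)
j=1 picked index 0: u0 ∈ [-1/8, 7/72)
j=2 picked index 2: u0 ∈ [-1/36, 1/6)
j=3 picked index 2: u0 ∈ [-11/72, 1/24)
j=4 picked index 3: u0 ∈ [-1/12, 1/12)
j=5 picked index 4: u0 ∈ [-1/24, 5/72)
j=6 picked index 6: u0 ∈ [-1/36, 5/36)
j=7 picked index 6: u0 ∈ [-11/72, 1/72)
intersection: [0, 1/72)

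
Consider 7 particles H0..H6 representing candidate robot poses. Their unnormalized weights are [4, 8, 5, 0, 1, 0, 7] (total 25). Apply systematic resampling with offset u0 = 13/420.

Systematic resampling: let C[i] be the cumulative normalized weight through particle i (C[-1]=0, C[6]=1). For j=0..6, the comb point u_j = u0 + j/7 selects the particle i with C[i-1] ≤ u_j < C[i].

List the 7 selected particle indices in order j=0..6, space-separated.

0 1 1 1 2 6 6

C = [4/25, 12/25, 17/25, 17/25, 18/25, 18/25, 1]
j=0: u_0=13/420 ∈ [0, 4/25) → index 0
j=1: u_1=73/420 ∈ [4/25, 12/25) → index 1
j=2: u_2=19/60 ∈ [4/25, 12/25) → index 1
j=3: u_3=193/420 ∈ [4/25, 12/25) → index 1
j=4: u_4=253/420 ∈ [12/25, 17/25) → index 2
j=5: u_5=313/420 ∈ [18/25, 1) → index 6
j=6: u_6=373/420 ∈ [18/25, 1) → index 6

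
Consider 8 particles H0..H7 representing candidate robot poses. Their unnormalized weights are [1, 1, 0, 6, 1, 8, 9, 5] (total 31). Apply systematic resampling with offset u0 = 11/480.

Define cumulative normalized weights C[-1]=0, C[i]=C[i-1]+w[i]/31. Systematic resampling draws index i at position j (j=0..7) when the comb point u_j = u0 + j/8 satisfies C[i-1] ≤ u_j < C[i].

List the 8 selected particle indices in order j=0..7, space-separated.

0 3 4 5 5 6 6 7

C = [1/31, 2/31, 2/31, 8/31, 9/31, 17/31, 26/31, 1]
j=0: u_0=11/480 ∈ [0, 1/31) → index 0
j=1: u_1=71/480 ∈ [2/31, 8/31) → index 3
j=2: u_2=131/480 ∈ [8/31, 9/31) → index 4
j=3: u_3=191/480 ∈ [9/31, 17/31) → index 5
j=4: u_4=251/480 ∈ [9/31, 17/31) → index 5
j=5: u_5=311/480 ∈ [17/31, 26/31) → index 6
j=6: u_6=371/480 ∈ [17/31, 26/31) → index 6
j=7: u_7=431/480 ∈ [26/31, 1) → index 7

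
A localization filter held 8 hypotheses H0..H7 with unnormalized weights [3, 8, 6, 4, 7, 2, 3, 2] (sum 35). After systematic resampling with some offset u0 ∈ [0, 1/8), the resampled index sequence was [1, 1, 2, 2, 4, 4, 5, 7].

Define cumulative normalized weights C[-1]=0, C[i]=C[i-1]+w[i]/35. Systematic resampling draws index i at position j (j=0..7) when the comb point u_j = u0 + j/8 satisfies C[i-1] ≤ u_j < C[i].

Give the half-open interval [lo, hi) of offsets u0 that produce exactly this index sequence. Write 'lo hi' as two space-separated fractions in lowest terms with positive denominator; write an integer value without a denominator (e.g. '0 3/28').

1/10 3/28

C = [3/35, 11/35, 17/35, 3/5, 4/5, 6/7, 33/35, 1]
j=0 picked index 1: u0 ∈ [3/35, 11/35)
j=1 picked index 1: u0 ∈ [-11/280, 53/280)
j=2 picked index 2: u0 ∈ [9/140, 33/140)
j=3 picked index 2: u0 ∈ [-17/280, 31/280)
j=4 picked index 4: u0 ∈ [1/10, 3/10)
j=5 picked index 4: u0 ∈ [-1/40, 7/40)
j=6 picked index 5: u0 ∈ [1/20, 3/28)
j=7 picked index 7: u0 ∈ [19/280, 1/8)
intersection: [1/10, 3/28)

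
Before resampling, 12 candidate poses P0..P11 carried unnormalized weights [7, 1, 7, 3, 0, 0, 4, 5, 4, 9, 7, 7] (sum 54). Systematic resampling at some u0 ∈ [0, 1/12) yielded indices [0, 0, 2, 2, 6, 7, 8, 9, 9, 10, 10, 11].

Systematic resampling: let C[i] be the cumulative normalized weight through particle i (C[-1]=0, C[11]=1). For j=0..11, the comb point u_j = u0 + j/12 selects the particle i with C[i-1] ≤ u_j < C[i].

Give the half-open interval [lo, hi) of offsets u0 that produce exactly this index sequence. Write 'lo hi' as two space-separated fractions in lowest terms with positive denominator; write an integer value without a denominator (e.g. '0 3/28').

C = [7/54, 4/27, 5/18, 1/3, 1/3, 1/3, 11/27, 1/2, 31/54, 20/27, 47/54, 1]
j=0 picked index 0: u0 ∈ [0, 7/54)
j=1 picked index 0: u0 ∈ [-1/12, 5/108)
j=2 picked index 2: u0 ∈ [-1/54, 1/9)
j=3 picked index 2: u0 ∈ [-11/108, 1/36)
j=4 picked index 6: u0 ∈ [0, 2/27)
j=5 picked index 7: u0 ∈ [-1/108, 1/12)
j=6 picked index 8: u0 ∈ [0, 2/27)
j=7 picked index 9: u0 ∈ [-1/108, 17/108)
j=8 picked index 9: u0 ∈ [-5/54, 2/27)
j=9 picked index 10: u0 ∈ [-1/108, 13/108)
j=10 picked index 10: u0 ∈ [-5/54, 1/27)
j=11 picked index 11: u0 ∈ [-5/108, 1/12)
intersection: [0, 1/36)

0 1/36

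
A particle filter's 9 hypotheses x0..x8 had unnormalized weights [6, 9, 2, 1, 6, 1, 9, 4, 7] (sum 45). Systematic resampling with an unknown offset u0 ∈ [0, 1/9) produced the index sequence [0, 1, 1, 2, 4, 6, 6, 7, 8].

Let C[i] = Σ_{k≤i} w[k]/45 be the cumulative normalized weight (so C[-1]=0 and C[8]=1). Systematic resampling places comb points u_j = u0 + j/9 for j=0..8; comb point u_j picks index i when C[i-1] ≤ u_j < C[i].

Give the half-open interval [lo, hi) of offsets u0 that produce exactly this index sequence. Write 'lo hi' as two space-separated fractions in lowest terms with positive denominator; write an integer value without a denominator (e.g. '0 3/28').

1/45 2/45

C = [2/15, 1/3, 17/45, 2/5, 8/15, 5/9, 34/45, 38/45, 1]
j=0 picked index 0: u0 ∈ [0, 2/15)
j=1 picked index 1: u0 ∈ [1/45, 2/9)
j=2 picked index 1: u0 ∈ [-4/45, 1/9)
j=3 picked index 2: u0 ∈ [0, 2/45)
j=4 picked index 4: u0 ∈ [-2/45, 4/45)
j=5 picked index 6: u0 ∈ [0, 1/5)
j=6 picked index 6: u0 ∈ [-1/9, 4/45)
j=7 picked index 7: u0 ∈ [-1/45, 1/15)
j=8 picked index 8: u0 ∈ [-2/45, 1/9)
intersection: [1/45, 2/45)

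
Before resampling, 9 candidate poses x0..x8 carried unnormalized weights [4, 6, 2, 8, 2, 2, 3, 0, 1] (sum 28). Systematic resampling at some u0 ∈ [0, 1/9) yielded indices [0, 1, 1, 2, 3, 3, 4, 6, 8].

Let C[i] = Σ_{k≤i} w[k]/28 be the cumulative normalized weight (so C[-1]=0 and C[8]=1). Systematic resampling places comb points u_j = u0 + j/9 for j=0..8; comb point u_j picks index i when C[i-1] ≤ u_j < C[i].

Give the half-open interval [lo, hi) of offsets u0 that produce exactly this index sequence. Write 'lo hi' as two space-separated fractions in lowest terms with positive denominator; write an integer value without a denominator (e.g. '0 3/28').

5/63 2/21

C = [1/7, 5/14, 3/7, 5/7, 11/14, 6/7, 27/28, 27/28, 1]
j=0 picked index 0: u0 ∈ [0, 1/7)
j=1 picked index 1: u0 ∈ [2/63, 31/126)
j=2 picked index 1: u0 ∈ [-5/63, 17/126)
j=3 picked index 2: u0 ∈ [1/42, 2/21)
j=4 picked index 3: u0 ∈ [-1/63, 17/63)
j=5 picked index 3: u0 ∈ [-8/63, 10/63)
j=6 picked index 4: u0 ∈ [1/21, 5/42)
j=7 picked index 6: u0 ∈ [5/63, 47/252)
j=8 picked index 8: u0 ∈ [19/252, 1/9)
intersection: [5/63, 2/21)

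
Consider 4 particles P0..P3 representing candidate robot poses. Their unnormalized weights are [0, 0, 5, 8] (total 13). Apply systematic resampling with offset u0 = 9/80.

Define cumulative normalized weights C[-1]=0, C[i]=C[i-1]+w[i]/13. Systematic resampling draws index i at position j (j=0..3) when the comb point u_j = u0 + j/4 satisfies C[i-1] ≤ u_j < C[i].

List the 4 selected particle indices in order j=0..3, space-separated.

C = [0, 0, 5/13, 1]
j=0: u_0=9/80 ∈ [0, 5/13) → index 2
j=1: u_1=29/80 ∈ [0, 5/13) → index 2
j=2: u_2=49/80 ∈ [5/13, 1) → index 3
j=3: u_3=69/80 ∈ [5/13, 1) → index 3

2 2 3 3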